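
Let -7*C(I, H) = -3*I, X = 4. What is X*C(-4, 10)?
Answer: -48/7 ≈ -6.8571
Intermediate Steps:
C(I, H) = 3*I/7 (C(I, H) = -(-3)*I/7 = 3*I/7)
X*C(-4, 10) = 4*((3/7)*(-4)) = 4*(-12/7) = -48/7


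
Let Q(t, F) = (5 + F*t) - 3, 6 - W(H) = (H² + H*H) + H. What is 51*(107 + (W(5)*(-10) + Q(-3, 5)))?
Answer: 29784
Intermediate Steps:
W(H) = 6 - H - 2*H² (W(H) = 6 - ((H² + H*H) + H) = 6 - ((H² + H²) + H) = 6 - (2*H² + H) = 6 - (H + 2*H²) = 6 + (-H - 2*H²) = 6 - H - 2*H²)
Q(t, F) = 2 + F*t
51*(107 + (W(5)*(-10) + Q(-3, 5))) = 51*(107 + ((6 - 1*5 - 2*5²)*(-10) + (2 + 5*(-3)))) = 51*(107 + ((6 - 5 - 2*25)*(-10) + (2 - 15))) = 51*(107 + ((6 - 5 - 50)*(-10) - 13)) = 51*(107 + (-49*(-10) - 13)) = 51*(107 + (490 - 13)) = 51*(107 + 477) = 51*584 = 29784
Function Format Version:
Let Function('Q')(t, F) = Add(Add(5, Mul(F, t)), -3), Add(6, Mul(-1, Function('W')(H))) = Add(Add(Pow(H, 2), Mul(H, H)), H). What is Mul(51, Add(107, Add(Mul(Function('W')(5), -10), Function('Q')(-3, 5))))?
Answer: 29784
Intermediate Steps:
Function('W')(H) = Add(6, Mul(-1, H), Mul(-2, Pow(H, 2))) (Function('W')(H) = Add(6, Mul(-1, Add(Add(Pow(H, 2), Mul(H, H)), H))) = Add(6, Mul(-1, Add(Add(Pow(H, 2), Pow(H, 2)), H))) = Add(6, Mul(-1, Add(Mul(2, Pow(H, 2)), H))) = Add(6, Mul(-1, Add(H, Mul(2, Pow(H, 2))))) = Add(6, Add(Mul(-1, H), Mul(-2, Pow(H, 2)))) = Add(6, Mul(-1, H), Mul(-2, Pow(H, 2))))
Function('Q')(t, F) = Add(2, Mul(F, t))
Mul(51, Add(107, Add(Mul(Function('W')(5), -10), Function('Q')(-3, 5)))) = Mul(51, Add(107, Add(Mul(Add(6, Mul(-1, 5), Mul(-2, Pow(5, 2))), -10), Add(2, Mul(5, -3))))) = Mul(51, Add(107, Add(Mul(Add(6, -5, Mul(-2, 25)), -10), Add(2, -15)))) = Mul(51, Add(107, Add(Mul(Add(6, -5, -50), -10), -13))) = Mul(51, Add(107, Add(Mul(-49, -10), -13))) = Mul(51, Add(107, Add(490, -13))) = Mul(51, Add(107, 477)) = Mul(51, 584) = 29784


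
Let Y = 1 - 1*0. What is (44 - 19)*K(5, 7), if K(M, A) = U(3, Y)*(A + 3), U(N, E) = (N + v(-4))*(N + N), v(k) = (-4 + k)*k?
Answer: 52500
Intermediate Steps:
Y = 1 (Y = 1 + 0 = 1)
v(k) = k*(-4 + k)
U(N, E) = 2*N*(32 + N) (U(N, E) = (N - 4*(-4 - 4))*(N + N) = (N - 4*(-8))*(2*N) = (N + 32)*(2*N) = (32 + N)*(2*N) = 2*N*(32 + N))
K(M, A) = 630 + 210*A (K(M, A) = (2*3*(32 + 3))*(A + 3) = (2*3*35)*(3 + A) = 210*(3 + A) = 630 + 210*A)
(44 - 19)*K(5, 7) = (44 - 19)*(630 + 210*7) = 25*(630 + 1470) = 25*2100 = 52500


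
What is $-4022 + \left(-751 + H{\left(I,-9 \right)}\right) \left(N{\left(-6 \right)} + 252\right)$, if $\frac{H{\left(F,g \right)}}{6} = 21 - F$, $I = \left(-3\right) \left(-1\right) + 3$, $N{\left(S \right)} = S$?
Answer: $-166628$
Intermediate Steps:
$I = 6$ ($I = 3 + 3 = 6$)
$H{\left(F,g \right)} = 126 - 6 F$ ($H{\left(F,g \right)} = 6 \left(21 - F\right) = 126 - 6 F$)
$-4022 + \left(-751 + H{\left(I,-9 \right)}\right) \left(N{\left(-6 \right)} + 252\right) = -4022 + \left(-751 + \left(126 - 36\right)\right) \left(-6 + 252\right) = -4022 + \left(-751 + \left(126 - 36\right)\right) 246 = -4022 + \left(-751 + 90\right) 246 = -4022 - 162606 = -166628$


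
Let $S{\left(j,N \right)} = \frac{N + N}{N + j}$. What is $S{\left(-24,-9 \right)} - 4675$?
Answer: $- \frac{51419}{11} \approx -4674.5$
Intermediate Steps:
$S{\left(j,N \right)} = \frac{2 N}{N + j}$
$S{\left(-24,-9 \right)} - 4675 = 2 \left(-9\right) \frac{1}{-9 - 24} - 4675 = 2 \left(-9\right) \frac{1}{-33} - 4675 = 2 \left(-9\right) \left(- \frac{1}{33}\right) - 4675 = \frac{6}{11} - 4675 = - \frac{51419}{11}$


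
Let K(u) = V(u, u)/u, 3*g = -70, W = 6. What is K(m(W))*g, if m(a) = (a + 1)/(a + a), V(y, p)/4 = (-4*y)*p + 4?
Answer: -3800/9 ≈ -422.22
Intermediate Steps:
V(y, p) = 16 - 16*p*y (V(y, p) = 4*((-4*y)*p + 4) = 4*(-4*p*y + 4) = 4*(4 - 4*p*y) = 16 - 16*p*y)
g = -70/3 (g = (1/3)*(-70) = -70/3 ≈ -23.333)
m(a) = (1 + a)/(2*a) (m(a) = (1 + a)/((2*a)) = (1 + a)*(1/(2*a)) = (1 + a)/(2*a))
K(u) = (16 - 16*u**2)/u (K(u) = (16 - 16*u*u)/u = (16 - 16*u**2)/u)
K(m(W))*g = (-8*(1 + 6)/6 + 16/(((1/2)*(1 + 6)/6)))*(-70/3) = (-8*7/6 + 16/(((1/2)*(1/6)*7)))*(-70/3) = (-16*7/12 + 16/(7/12))*(-70/3) = (-28/3 + 16*(12/7))*(-70/3) = (-28/3 + 192/7)*(-70/3) = (380/21)*(-70/3) = -3800/9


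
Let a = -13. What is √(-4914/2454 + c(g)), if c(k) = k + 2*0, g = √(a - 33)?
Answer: √(-334971 + 167281*I*√46)/409 ≈ 1.5921 + 2.13*I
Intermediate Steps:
g = I*√46 (g = √(-13 - 33) = √(-46) = I*√46 ≈ 6.7823*I)
c(k) = k (c(k) = k + 0 = k)
√(-4914/2454 + c(g)) = √(-4914/2454 + I*√46) = √(-4914*1/2454 + I*√46) = √(-819/409 + I*√46)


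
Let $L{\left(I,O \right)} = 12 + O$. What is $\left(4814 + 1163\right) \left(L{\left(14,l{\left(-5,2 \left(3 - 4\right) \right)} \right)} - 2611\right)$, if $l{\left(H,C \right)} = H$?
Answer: $-15564108$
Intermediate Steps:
$\left(4814 + 1163\right) \left(L{\left(14,l{\left(-5,2 \left(3 - 4\right) \right)} \right)} - 2611\right) = \left(4814 + 1163\right) \left(\left(12 - 5\right) - 2611\right) = 5977 \left(7 - 2611\right) = 5977 \left(-2604\right) = -15564108$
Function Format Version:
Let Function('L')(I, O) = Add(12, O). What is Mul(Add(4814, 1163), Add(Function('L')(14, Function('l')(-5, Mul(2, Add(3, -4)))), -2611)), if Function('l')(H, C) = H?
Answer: -15564108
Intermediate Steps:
Mul(Add(4814, 1163), Add(Function('L')(14, Function('l')(-5, Mul(2, Add(3, -4)))), -2611)) = Mul(Add(4814, 1163), Add(Add(12, -5), -2611)) = Mul(5977, Add(7, -2611)) = Mul(5977, -2604) = -15564108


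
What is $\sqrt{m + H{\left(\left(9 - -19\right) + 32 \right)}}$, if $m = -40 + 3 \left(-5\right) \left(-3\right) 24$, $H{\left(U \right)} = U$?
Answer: $10 \sqrt{11} \approx 33.166$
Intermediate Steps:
$m = 1040$ ($m = -40 + \left(-15\right) \left(-3\right) 24 = -40 + 45 \cdot 24 = -40 + 1080 = 1040$)
$\sqrt{m + H{\left(\left(9 - -19\right) + 32 \right)}} = \sqrt{1040 + \left(\left(9 - -19\right) + 32\right)} = \sqrt{1040 + \left(\left(9 + 19\right) + 32\right)} = \sqrt{1040 + \left(28 + 32\right)} = \sqrt{1040 + 60} = \sqrt{1100} = 10 \sqrt{11}$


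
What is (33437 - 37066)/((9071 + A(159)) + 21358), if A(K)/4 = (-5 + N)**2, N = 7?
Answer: -3629/30445 ≈ -0.11920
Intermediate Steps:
A(K) = 16 (A(K) = 4*(-5 + 7)**2 = 4*2**2 = 4*4 = 16)
(33437 - 37066)/((9071 + A(159)) + 21358) = (33437 - 37066)/((9071 + 16) + 21358) = -3629/(9087 + 21358) = -3629/30445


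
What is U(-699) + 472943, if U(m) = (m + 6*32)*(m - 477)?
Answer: 1069175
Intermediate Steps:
U(m) = (-477 + m)*(192 + m) (U(m) = (m + 192)*(-477 + m) = (192 + m)*(-477 + m) = (-477 + m)*(192 + m))
U(-699) + 472943 = (-91584 + (-699)**2 - 285*(-699)) + 472943 = (-91584 + 488601 + 199215) + 472943 = 596232 + 472943 = 1069175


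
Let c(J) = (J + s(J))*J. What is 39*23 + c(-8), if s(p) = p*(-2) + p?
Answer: 897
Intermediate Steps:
s(p) = -p (s(p) = -2*p + p = -p)
c(J) = 0 (c(J) = (J - J)*J = 0*J = 0)
39*23 + c(-8) = 39*23 + 0 = 897 + 0 = 897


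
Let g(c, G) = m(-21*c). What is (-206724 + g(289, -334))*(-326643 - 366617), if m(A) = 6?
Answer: 143309320680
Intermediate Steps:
g(c, G) = 6
(-206724 + g(289, -334))*(-326643 - 366617) = (-206724 + 6)*(-326643 - 366617) = -206718*(-693260) = 143309320680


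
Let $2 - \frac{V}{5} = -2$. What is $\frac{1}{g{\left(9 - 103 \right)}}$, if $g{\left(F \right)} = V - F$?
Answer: $\frac{1}{114} \approx 0.0087719$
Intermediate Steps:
$V = 20$ ($V = 10 - -10 = 10 + 10 = 20$)
$g{\left(F \right)} = 20 - F$
$\frac{1}{g{\left(9 - 103 \right)}} = \frac{1}{20 - \left(9 - 103\right)} = \frac{1}{20 - -94} = \frac{1}{20 + 94} = \frac{1}{114}$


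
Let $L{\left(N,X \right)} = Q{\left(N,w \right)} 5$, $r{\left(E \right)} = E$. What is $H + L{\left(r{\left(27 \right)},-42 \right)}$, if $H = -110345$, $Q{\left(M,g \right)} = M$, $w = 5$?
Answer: $-110210$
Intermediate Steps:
$L{\left(N,X \right)} = 5 N$ ($L{\left(N,X \right)} = N 5 = 5 N$)
$H + L{\left(r{\left(27 \right)},-42 \right)} = -110345 + 5 \cdot 27 = -110345 + 135 = -110210$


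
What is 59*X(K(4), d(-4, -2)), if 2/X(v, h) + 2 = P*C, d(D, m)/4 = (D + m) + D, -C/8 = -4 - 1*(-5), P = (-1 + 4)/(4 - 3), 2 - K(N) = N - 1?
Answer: -59/13 ≈ -4.5385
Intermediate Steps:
K(N) = 3 - N (K(N) = 2 - (N - 1) = 2 - (-1 + N) = 2 + (1 - N) = 3 - N)
P = 3 (P = 3/1 = 3*1 = 3)
C = -8 (C = -8*(-4 - 1*(-5)) = -8*(-4 + 5) = -8*1 = -8)
d(D, m) = 4*m + 8*D (d(D, m) = 4*((D + m) + D) = 4*(m + 2*D) = 4*m + 8*D)
X(v, h) = -1/13 (X(v, h) = 2/(-2 + 3*(-8)) = 2/(-2 - 24) = 2/(-26) = 2*(-1/26) = -1/13)
59*X(K(4), d(-4, -2)) = 59*(-1/13) = -59/13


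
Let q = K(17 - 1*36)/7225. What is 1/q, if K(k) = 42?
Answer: 7225/42 ≈ 172.02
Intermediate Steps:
q = 42/7225 ≈ 0.0058132
1/q = 1/(42/7225) = 7225/42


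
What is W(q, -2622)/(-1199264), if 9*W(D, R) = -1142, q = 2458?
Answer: 571/5396688 ≈ 0.00010581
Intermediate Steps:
W(D, R) = -1142/9 (W(D, R) = (⅑)*(-1142) = -1142/9)
W(q, -2622)/(-1199264) = -1142/9/(-1199264) = -1142/9*(-1/1199264) = 571/5396688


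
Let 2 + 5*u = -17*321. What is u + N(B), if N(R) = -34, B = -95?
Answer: -5629/5 ≈ -1125.8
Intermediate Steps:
u = -5459/5 (u = -⅖ + (-17*321)/5 = -⅖ + (⅕)*(-5457) = -⅖ - 5457/5 = -5459/5 ≈ -1091.8)
u + N(B) = -5459/5 - 34 = -5629/5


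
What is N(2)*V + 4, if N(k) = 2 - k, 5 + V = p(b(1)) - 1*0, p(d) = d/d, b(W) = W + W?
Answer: 4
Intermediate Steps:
b(W) = 2*W
p(d) = 1
V = -4 (V = -5 + (1 - 1*0) = -5 + (1 + 0) = -5 + 1 = -4)
N(2)*V + 4 = (2 - 1*2)*(-4) + 4 = (2 - 2)*(-4) + 4 = 0*(-4) + 4 = 0 + 4 = 4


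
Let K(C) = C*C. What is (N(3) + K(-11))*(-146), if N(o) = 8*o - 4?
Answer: -20586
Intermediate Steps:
K(C) = C**2
N(o) = -4 + 8*o
(N(3) + K(-11))*(-146) = ((-4 + 8*3) + (-11)**2)*(-146) = ((-4 + 24) + 121)*(-146) = (20 + 121)*(-146) = 141*(-146) = -20586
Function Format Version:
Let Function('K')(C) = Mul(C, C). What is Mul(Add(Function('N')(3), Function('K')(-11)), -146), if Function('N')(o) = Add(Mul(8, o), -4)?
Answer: -20586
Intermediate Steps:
Function('K')(C) = Pow(C, 2)
Function('N')(o) = Add(-4, Mul(8, o))
Mul(Add(Function('N')(3), Function('K')(-11)), -146) = Mul(Add(Add(-4, Mul(8, 3)), Pow(-11, 2)), -146) = Mul(Add(Add(-4, 24), 121), -146) = Mul(Add(20, 121), -146) = Mul(141, -146) = -20586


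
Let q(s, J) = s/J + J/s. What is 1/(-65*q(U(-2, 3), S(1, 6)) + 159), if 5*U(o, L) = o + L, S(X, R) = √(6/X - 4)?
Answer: -106/129669 - 221*√2/129669 ≈ -0.0032278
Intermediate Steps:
S(X, R) = √(-4 + 6/X)
U(o, L) = L/5 + o/5 (U(o, L) = (o + L)/5 = (L + o)/5 = L/5 + o/5)
q(s, J) = J/s + s/J
1/(-65*q(U(-2, 3), S(1, 6)) + 159) = 1/(-65*(√(-4 + 6/1)/((⅕)*3 + (⅕)*(-2)) + ((⅕)*3 + (⅕)*(-2))/(√(-4 + 6/1))) + 159) = 1/(-65*(√(-4 + 6*1)/(⅗ - ⅖) + (⅗ - ⅖)/(√(-4 + 6*1))) + 159) = 1/(-65*(√(-4 + 6)/(⅕) + 1/(5*(√(-4 + 6)))) + 159) = 1/(-65*(√2*5 + 1/(5*(√2))) + 159) = 1/(-65*(5*√2 + (√2/2)/5) + 159) = 1/(-65*(5*√2 + √2/10) + 159) = 1/(-663*√2/2 + 159) = 1/(159 - 663*√2/2)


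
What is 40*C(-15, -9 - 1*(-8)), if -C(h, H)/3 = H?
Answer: 120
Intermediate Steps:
C(h, H) = -3*H
40*C(-15, -9 - 1*(-8)) = 40*(-3*(-9 - 1*(-8))) = 40*(-3*(-9 + 8)) = 40*(-3*(-1)) = 40*3 = 120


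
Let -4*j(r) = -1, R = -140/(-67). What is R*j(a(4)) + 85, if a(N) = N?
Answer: 5730/67 ≈ 85.522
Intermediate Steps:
R = 140/67 (R = -140*(-1/67) = 140/67 ≈ 2.0896)
j(r) = ¼ (j(r) = -¼*(-1) = ¼)
R*j(a(4)) + 85 = (140/67)*(¼) + 85 = 35/67 + 85 = 5730/67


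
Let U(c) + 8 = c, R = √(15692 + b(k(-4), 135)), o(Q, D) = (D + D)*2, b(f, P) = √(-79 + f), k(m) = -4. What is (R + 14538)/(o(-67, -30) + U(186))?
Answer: 7269/29 + √(15692 + I*√83)/58 ≈ 252.81 + 0.00062696*I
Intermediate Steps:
o(Q, D) = 4*D (o(Q, D) = (2*D)*2 = 4*D)
R = √(15692 + I*√83) (R = √(15692 + √(-79 - 4)) = √(15692 + √(-83)) = √(15692 + I*√83) ≈ 125.27 + 0.0364*I)
U(c) = -8 + c
(R + 14538)/(o(-67, -30) + U(186)) = (√(15692 + I*√83) + 14538)/(4*(-30) + (-8 + 186)) = (14538 + √(15692 + I*√83))/(-120 + 178) = (14538 + √(15692 + I*√83))/58 = (14538 + √(15692 + I*√83))*(1/58) = 7269/29 + √(15692 + I*√83)/58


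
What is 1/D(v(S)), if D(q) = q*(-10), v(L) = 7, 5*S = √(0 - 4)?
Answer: -1/70 ≈ -0.014286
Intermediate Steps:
S = 2*I/5 (S = √(0 - 4)/5 = √(-4)/5 = (2*I)/5 = 2*I/5 ≈ 0.4*I)
D(q) = -10*q
1/D(v(S)) = 1/(-10*7) = 1/(-70) = -1/70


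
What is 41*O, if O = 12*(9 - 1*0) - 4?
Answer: 4264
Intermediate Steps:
O = 104 (O = 12*(9 + 0) - 4 = 12*9 - 4 = 108 - 4 = 104)
41*O = 41*104 = 4264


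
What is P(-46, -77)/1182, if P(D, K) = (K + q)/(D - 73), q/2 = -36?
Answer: 149/140658 ≈ 0.0010593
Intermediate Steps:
q = -72 (q = 2*(-36) = -72)
P(D, K) = (-72 + K)/(-73 + D) (P(D, K) = (K - 72)/(D - 73) = (-72 + K)/(-73 + D))
P(-46, -77)/1182 = ((-72 - 77)/(-73 - 46))/1182 = (-149/(-119))*(1/1182) = -1/119*(-149)*(1/1182) = (149/119)*(1/1182) = 149/140658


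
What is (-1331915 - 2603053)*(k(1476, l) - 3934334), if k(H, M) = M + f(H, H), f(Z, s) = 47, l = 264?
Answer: 15480254616264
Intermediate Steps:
k(H, M) = 47 + M (k(H, M) = M + 47 = 47 + M)
(-1331915 - 2603053)*(k(1476, l) - 3934334) = (-1331915 - 2603053)*((47 + 264) - 3934334) = -3934968*(311 - 3934334) = -3934968*(-3934023) = 15480254616264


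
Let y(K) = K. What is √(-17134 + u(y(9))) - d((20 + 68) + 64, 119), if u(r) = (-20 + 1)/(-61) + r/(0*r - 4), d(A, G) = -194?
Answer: 194 + I*√255051309/122 ≈ 194.0 + 130.9*I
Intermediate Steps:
u(r) = 19/61 - r/4 (u(r) = -19*(-1/61) + r/(0 - 4) = 19/61 + r/(-4) = 19/61 + r*(-¼) = 19/61 - r/4)
√(-17134 + u(y(9))) - d((20 + 68) + 64, 119) = √(-17134 + (19/61 - ¼*9)) - 1*(-194) = √(-17134 + (19/61 - 9/4)) + 194 = √(-17134 - 473/244) + 194 = √(-4181169/244) + 194 = I*√255051309/122 + 194 = 194 + I*√255051309/122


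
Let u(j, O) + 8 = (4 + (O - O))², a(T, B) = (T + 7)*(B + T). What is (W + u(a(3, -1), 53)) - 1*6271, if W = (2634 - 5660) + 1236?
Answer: -8053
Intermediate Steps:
a(T, B) = (7 + T)*(B + T)
u(j, O) = 8 (u(j, O) = -8 + (4 + (O - O))² = -8 + (4 + 0)² = -8 + 4² = -8 + 16 = 8)
W = -1790 (W = -3026 + 1236 = -1790)
(W + u(a(3, -1), 53)) - 1*6271 = (-1790 + 8) - 1*6271 = -1782 - 6271 = -8053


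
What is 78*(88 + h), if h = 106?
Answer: 15132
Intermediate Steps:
78*(88 + h) = 78*(88 + 106) = 78*194 = 15132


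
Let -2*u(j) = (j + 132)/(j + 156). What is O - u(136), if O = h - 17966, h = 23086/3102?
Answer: -4066539641/226446 ≈ -17958.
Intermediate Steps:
h = 11543/1551 (h = 23086*(1/3102) = 11543/1551 ≈ 7.4423)
O = -27853723/1551 (O = 11543/1551 - 17966 = -27853723/1551 ≈ -17959.)
u(j) = -(132 + j)/(2*(156 + j)) (u(j) = -(j + 132)/(2*(j + 156)) = -(132 + j)/(2*(156 + j)))
O - u(136) = -27853723/1551 - (-132 - 1*136)/(2*(156 + 136)) = -27853723/1551 - (-132 - 136)/(2*292) = -27853723/1551 - (-268)/(2*292) = -27853723/1551 - 1*(-67/146) = -27853723/1551 + 67/146 = -4066539641/226446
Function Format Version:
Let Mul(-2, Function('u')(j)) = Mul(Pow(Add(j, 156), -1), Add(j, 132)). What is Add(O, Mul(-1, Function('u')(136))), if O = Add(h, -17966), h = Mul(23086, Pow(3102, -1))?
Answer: Rational(-4066539641, 226446) ≈ -17958.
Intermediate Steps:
h = Rational(11543, 1551) (h = Mul(23086, Rational(1, 3102)) = Rational(11543, 1551) ≈ 7.4423)
O = Rational(-27853723, 1551) (O = Add(Rational(11543, 1551), -17966) = Rational(-27853723, 1551) ≈ -17959.)
Function('u')(j) = Mul(Rational(-1, 2), Pow(Add(156, j), -1), Add(132, j)) (Function('u')(j) = Mul(Rational(-1, 2), Mul(Pow(Add(j, 156), -1), Add(j, 132))) = Mul(Rational(-1, 2), Mul(Pow(Add(156, j), -1), Add(132, j))) = Mul(Rational(-1, 2), Pow(Add(156, j), -1), Add(132, j)))
Add(O, Mul(-1, Function('u')(136))) = Add(Rational(-27853723, 1551), Mul(-1, Mul(Rational(1, 2), Pow(Add(156, 136), -1), Add(-132, Mul(-1, 136))))) = Add(Rational(-27853723, 1551), Mul(-1, Mul(Rational(1, 2), Pow(292, -1), Add(-132, -136)))) = Add(Rational(-27853723, 1551), Mul(-1, Mul(Rational(1, 2), Rational(1, 292), -268))) = Add(Rational(-27853723, 1551), Mul(-1, Rational(-67, 146))) = Add(Rational(-27853723, 1551), Rational(67, 146)) = Rational(-4066539641, 226446)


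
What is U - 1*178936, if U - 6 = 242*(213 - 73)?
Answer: -145050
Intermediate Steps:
U = 33886 (U = 6 + 242*(213 - 73) = 6 + 242*140 = 6 + 33880 = 33886)
U - 1*178936 = 33886 - 1*178936 = 33886 - 178936 = -145050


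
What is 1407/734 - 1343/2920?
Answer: 1561339/1071640 ≈ 1.4570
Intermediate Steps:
1407/734 - 1343/2920 = 1561339/1071640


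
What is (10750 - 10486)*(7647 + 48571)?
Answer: 14841552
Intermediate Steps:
(10750 - 10486)*(7647 + 48571) = 264*56218 = 14841552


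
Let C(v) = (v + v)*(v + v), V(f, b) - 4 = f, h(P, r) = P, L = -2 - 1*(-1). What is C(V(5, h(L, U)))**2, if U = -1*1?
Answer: 104976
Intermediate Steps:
U = -1
L = -1 (L = -2 + 1 = -1)
V(f, b) = 4 + f
C(v) = 4*v**2 (C(v) = (2*v)*(2*v) = 4*v**2)
C(V(5, h(L, U)))**2 = (4*(4 + 5)**2)**2 = (4*9**2)**2 = (4*81)**2 = 324**2 = 104976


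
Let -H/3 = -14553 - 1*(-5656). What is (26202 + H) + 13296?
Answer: 66189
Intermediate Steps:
H = 26691 (H = -3*(-14553 - 1*(-5656)) = -3*(-14553 + 5656) = -3*(-8897) = 26691)
(26202 + H) + 13296 = (26202 + 26691) + 13296 = 52893 + 13296 = 66189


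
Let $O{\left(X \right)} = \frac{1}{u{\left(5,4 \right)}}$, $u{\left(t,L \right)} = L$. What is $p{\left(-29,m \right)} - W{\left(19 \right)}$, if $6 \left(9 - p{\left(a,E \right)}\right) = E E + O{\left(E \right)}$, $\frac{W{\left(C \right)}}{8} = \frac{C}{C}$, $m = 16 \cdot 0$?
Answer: $\frac{23}{24} \approx 0.95833$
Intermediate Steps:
$m = 0$
$O{\left(X \right)} = \frac{1}{4}$
$W{\left(C \right)} = 8$ ($W{\left(C \right)} = 8 \frac{C}{C} = 8 \cdot 1 = 8$)
$p{\left(a,E \right)} = \frac{215}{24} - \frac{E^{2}}{6}$ ($p{\left(a,E \right)} = 9 - \frac{E E + \frac{1}{4}}{6} = 9 - \frac{E^{2} + \frac{1}{4}}{6} = 9 - \frac{\frac{1}{4} + E^{2}}{6} = 9 - \left(\frac{1}{24} + \frac{E^{2}}{6}\right) = \frac{215}{24} - \frac{E^{2}}{6}$)
$p{\left(-29,m \right)} - W{\left(19 \right)} = \left(\frac{215}{24} - \frac{0^{2}}{6}\right) - 8 = \left(\frac{215}{24} - 0\right) - 8 = \left(\frac{215}{24} + 0\right) - 8 = \frac{215}{24} - 8 = \frac{23}{24}$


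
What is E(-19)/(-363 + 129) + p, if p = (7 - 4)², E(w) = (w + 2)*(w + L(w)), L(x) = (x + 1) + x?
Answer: 577/117 ≈ 4.9316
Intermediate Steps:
L(x) = 1 + 2*x (L(x) = (1 + x) + x = 1 + 2*x)
E(w) = (1 + 3*w)*(2 + w) (E(w) = (w + 2)*(w + (1 + 2*w)) = (2 + w)*(1 + 3*w) = (1 + 3*w)*(2 + w))
p = 9 (p = 3² = 9)
E(-19)/(-363 + 129) + p = (2 + 3*(-19)² + 7*(-19))/(-363 + 129) + 9 = (2 + 3*361 - 133)/(-234) + 9 = -(2 + 1083 - 133)/234 + 9 = -1/234*952 + 9 = -476/117 + 9 = 577/117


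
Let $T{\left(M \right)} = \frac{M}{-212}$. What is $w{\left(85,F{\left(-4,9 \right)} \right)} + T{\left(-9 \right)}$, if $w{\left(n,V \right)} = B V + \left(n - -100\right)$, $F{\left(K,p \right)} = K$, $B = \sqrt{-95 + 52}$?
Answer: $\frac{39229}{212} - 4 i \sqrt{43} \approx 185.04 - 26.23 i$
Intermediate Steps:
$B = i \sqrt{43}$ ($B = \sqrt{-43} = i \sqrt{43} \approx 6.5574 i$)
$T{\left(M \right)} = - \frac{M}{212}$ ($T{\left(M \right)} = M \left(- \frac{1}{212}\right) = - \frac{M}{212}$)
$w{\left(n,V \right)} = 100 + n + i V \sqrt{43}$ ($w{\left(n,V \right)} = i \sqrt{43} V + \left(n - -100\right) = i V \sqrt{43} + \left(n + 100\right) = i V \sqrt{43} + \left(100 + n\right) = 100 + n + i V \sqrt{43}$)
$w{\left(85,F{\left(-4,9 \right)} \right)} + T{\left(-9 \right)} = \left(100 + 85 + i \left(-4\right) \sqrt{43}\right) - - \frac{9}{212} = \left(100 + 85 - 4 i \sqrt{43}\right) + \frac{9}{212} = \left(185 - 4 i \sqrt{43}\right) + \frac{9}{212} = \frac{39229}{212} - 4 i \sqrt{43}$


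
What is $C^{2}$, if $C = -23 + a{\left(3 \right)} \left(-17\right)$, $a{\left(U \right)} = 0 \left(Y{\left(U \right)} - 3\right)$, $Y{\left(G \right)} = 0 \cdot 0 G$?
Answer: $529$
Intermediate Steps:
$Y{\left(G \right)} = 0$ ($Y{\left(G \right)} = 0 G = 0$)
$a{\left(U \right)} = 0$ ($a{\left(U \right)} = 0 \left(0 - 3\right) = 0 \left(-3\right) = 0$)
$C = -23$ ($C = -23 + 0 \left(-17\right) = -23 + 0 = -23$)
$C^{2} = \left(-23\right)^{2} = 529$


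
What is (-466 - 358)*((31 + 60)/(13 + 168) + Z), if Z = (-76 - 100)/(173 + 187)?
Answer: -93112/8145 ≈ -11.432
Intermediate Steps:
Z = -22/45 (Z = -176/360 = -176*1/360 = -22/45 ≈ -0.48889)
(-466 - 358)*((31 + 60)/(13 + 168) + Z) = (-466 - 358)*((31 + 60)/(13 + 168) - 22/45) = -824*(91/181 - 22/45) = -824*113/8145 = -93112/8145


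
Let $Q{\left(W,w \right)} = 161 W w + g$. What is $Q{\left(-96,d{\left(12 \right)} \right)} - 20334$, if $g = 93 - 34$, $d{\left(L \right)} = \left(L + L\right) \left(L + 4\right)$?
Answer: $-5955379$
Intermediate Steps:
$d{\left(L \right)} = 2 L \left(4 + L\right)$
$g = 59$ ($g = 93 - 34 = 59$)
$Q{\left(W,w \right)} = 59 + 161 W w$ ($Q{\left(W,w \right)} = 161 W w + 59 = 59 + 161 W w$)
$Q{\left(-96,d{\left(12 \right)} \right)} - 20334 = \left(59 + 161 \left(-96\right) 2 \cdot 12 \left(4 + 12\right)\right) - 20334 = \left(59 + 161 \left(-96\right) 2 \cdot 12 \cdot 16\right) - 20334 = \left(59 + 161 \left(-96\right) 384\right) - 20334 = \left(59 - 5935104\right) - 20334 = -5935045 - 20334 = -5955379$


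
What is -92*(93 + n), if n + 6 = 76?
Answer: -14996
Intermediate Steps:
n = 70 (n = -6 + 76 = 70)
-92*(93 + n) = -92*(93 + 70) = -92*163 = -14996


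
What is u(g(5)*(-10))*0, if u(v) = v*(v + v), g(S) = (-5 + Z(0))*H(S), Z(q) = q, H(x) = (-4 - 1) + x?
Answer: 0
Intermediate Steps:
H(x) = -5 + x
g(S) = 25 - 5*S (g(S) = (-5 + 0)*(-5 + S) = -5*(-5 + S) = 25 - 5*S)
u(v) = 2*v² (u(v) = v*(2*v) = 2*v²)
u(g(5)*(-10))*0 = (2*((25 - 5*5)*(-10))²)*0 = (2*((25 - 25)*(-10))²)*0 = (2*(0*(-10))²)*0 = (2*0²)*0 = (2*0)*0 = 0*0 = 0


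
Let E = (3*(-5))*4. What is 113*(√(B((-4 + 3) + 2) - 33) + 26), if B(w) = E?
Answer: 2938 + 113*I*√93 ≈ 2938.0 + 1089.7*I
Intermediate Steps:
E = -60 (E = -15*4 = -60)
B(w) = -60
113*(√(B((-4 + 3) + 2) - 33) + 26) = 113*(√(-60 - 33) + 26) = 113*(√(-93) + 26) = 113*(I*√93 + 26) = 113*(26 + I*√93) = 2938 + 113*I*√93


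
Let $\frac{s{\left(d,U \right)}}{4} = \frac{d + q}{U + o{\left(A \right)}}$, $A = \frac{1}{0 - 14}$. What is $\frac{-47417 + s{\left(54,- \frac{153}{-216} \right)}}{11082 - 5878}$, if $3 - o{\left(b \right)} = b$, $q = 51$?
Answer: $- \frac{6007847}{660908} \approx -9.0903$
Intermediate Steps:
$A = - \frac{1}{14}$ ($A = \frac{1}{-14} = - \frac{1}{14} \approx -0.071429$)
$o{\left(b \right)} = 3 - b$
$s{\left(d,U \right)} = \frac{4 \left(51 + d\right)}{\frac{43}{14} + U}$ ($s{\left(d,U \right)} = 4 \frac{d + 51}{U + \left(3 - - \frac{1}{14}\right)} = 4 \frac{51 + d}{U + \left(3 + \frac{1}{14}\right)} = 4 \frac{51 + d}{U + \frac{43}{14}} = 4 \frac{51 + d}{\frac{43}{14} + U} = \frac{4 \left(51 + d\right)}{\frac{43}{14} + U}$)
$\frac{-47417 + s{\left(54,- \frac{153}{-216} \right)}}{11082 - 5878} = \frac{-47417 + \frac{56 \left(51 + 54\right)}{43 + 14 \left(- \frac{153}{-216}\right)}}{11082 - 5878} = \frac{-47417 + 56 \frac{1}{43 + 14 \left(\left(-153\right) \left(- \frac{1}{216}\right)\right)} 105}{5204} = \left(-47417 + 56 \frac{1}{43 + 14 \cdot \frac{17}{24}} \cdot 105\right) \frac{1}{5204} = \left(-47417 + 56 \frac{1}{43 + \frac{119}{12}} \cdot 105\right) \frac{1}{5204} = \left(-47417 + 56 \frac{1}{\frac{635}{12}} \cdot 105\right) \frac{1}{5204} = \left(-47417 + 56 \cdot \frac{12}{635} \cdot 105\right) \frac{1}{5204} = \left(-47417 + \frac{14112}{127}\right) \frac{1}{5204} = \left(- \frac{6007847}{127}\right) \frac{1}{5204} = - \frac{6007847}{660908}$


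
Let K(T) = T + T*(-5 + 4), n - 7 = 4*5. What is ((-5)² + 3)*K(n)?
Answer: 0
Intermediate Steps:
n = 27 (n = 7 + 4*5 = 7 + 20 = 27)
K(T) = 0 (K(T) = T + T*(-1) = T - T = 0)
((-5)² + 3)*K(n) = ((-5)² + 3)*0 = (25 + 3)*0 = 28*0 = 0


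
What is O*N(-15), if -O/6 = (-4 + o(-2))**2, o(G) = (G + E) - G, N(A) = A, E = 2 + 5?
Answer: 810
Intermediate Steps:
E = 7
o(G) = 7 (o(G) = (G + 7) - G = (7 + G) - G = 7)
O = -54 (O = -6*(-4 + 7)**2 = -6*3**2 = -6*9 = -54)
O*N(-15) = -54*(-15) = 810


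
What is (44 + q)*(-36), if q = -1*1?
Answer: -1548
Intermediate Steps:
q = -1
(44 + q)*(-36) = (44 - 1)*(-36) = 43*(-36) = -1548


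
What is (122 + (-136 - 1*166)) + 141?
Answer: -39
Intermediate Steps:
(122 + (-136 - 1*166)) + 141 = (122 + (-136 - 166)) + 141 = (122 - 302) + 141 = -180 + 141 = -39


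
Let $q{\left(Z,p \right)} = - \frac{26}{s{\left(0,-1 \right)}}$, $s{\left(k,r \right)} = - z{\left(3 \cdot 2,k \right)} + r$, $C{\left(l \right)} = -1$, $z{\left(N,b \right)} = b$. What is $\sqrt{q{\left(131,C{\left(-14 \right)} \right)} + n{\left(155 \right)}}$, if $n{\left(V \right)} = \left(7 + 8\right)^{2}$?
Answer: $\sqrt{251} \approx 15.843$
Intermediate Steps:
$s{\left(k,r \right)} = r - k$ ($s{\left(k,r \right)} = - k + r = r - k$)
$n{\left(V \right)} = 225$ ($n{\left(V \right)} = 15^{2} = 225$)
$q{\left(Z,p \right)} = 26$ ($q{\left(Z,p \right)} = - \frac{26}{-1 - 0} = - \frac{26}{-1 + 0} = - \frac{26}{-1} = \left(-26\right) \left(-1\right) = 26$)
$\sqrt{q{\left(131,C{\left(-14 \right)} \right)} + n{\left(155 \right)}} = \sqrt{26 + 225} = \sqrt{251}$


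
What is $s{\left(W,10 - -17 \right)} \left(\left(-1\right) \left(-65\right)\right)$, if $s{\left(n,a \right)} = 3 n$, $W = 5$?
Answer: $975$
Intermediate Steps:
$s{\left(W,10 - -17 \right)} \left(\left(-1\right) \left(-65\right)\right) = 3 \cdot 5 \left(\left(-1\right) \left(-65\right)\right) = 15 \cdot 65 = 975$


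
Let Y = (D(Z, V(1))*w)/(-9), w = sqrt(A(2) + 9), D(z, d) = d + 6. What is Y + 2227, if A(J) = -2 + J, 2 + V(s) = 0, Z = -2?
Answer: 6677/3 ≈ 2225.7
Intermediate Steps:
V(s) = -2 (V(s) = -2 + 0 = -2)
D(z, d) = 6 + d
w = 3 (w = sqrt((-2 + 2) + 9) = sqrt(0 + 9) = sqrt(9) = 3)
Y = -4/3 (Y = ((6 - 2)*3)/(-9) = (4*3)*(-1/9) = 12*(-1/9) = -4/3 ≈ -1.3333)
Y + 2227 = -4/3 + 2227 = 6677/3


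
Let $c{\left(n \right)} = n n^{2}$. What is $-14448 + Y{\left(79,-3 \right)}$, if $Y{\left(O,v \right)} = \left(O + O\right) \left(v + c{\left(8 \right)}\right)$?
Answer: $65974$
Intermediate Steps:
$c{\left(n \right)} = n^{3}$
$Y{\left(O,v \right)} = 2 O \left(512 + v\right)$ ($Y{\left(O,v \right)} = \left(O + O\right) \left(v + 8^{3}\right) = 2 O \left(v + 512\right) = 2 O \left(512 + v\right)$)
$-14448 + Y{\left(79,-3 \right)} = -14448 + 2 \cdot 79 \left(512 - 3\right) = -14448 + 2 \cdot 79 \cdot 509 = -14448 + 80422 = 65974$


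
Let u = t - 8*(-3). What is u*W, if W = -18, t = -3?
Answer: -378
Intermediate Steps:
u = 21 (u = -3 - 8*(-3) = -3 + 24 = 21)
u*W = 21*(-18) = -378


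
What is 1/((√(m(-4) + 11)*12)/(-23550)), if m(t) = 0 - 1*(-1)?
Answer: -3925*√3/12 ≈ -566.53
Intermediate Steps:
m(t) = 1 (m(t) = 0 + 1 = 1)
1/((√(m(-4) + 11)*12)/(-23550)) = 1/((√(1 + 11)*12)/(-23550)) = 1/((√12*12)*(-1/23550)) = 1/(((2*√3)*12)*(-1/23550)) = 1/((24*√3)*(-1/23550)) = 1/(-4*√3/3925) = -3925*√3/12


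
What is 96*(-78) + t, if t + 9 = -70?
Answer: -7567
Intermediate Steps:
t = -79 (t = -9 - 70 = -79)
96*(-78) + t = 96*(-78) - 79 = -7488 - 79 = -7567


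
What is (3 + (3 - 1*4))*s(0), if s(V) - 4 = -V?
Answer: 8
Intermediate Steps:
s(V) = 4 - V
(3 + (3 - 1*4))*s(0) = (3 + (3 - 1*4))*(4 - 1*0) = (3 + (3 - 4))*(4 + 0) = (3 - 1)*4 = 2*4 = 8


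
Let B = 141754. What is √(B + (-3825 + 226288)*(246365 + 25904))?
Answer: √60569920301 ≈ 2.4611e+5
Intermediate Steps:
√(B + (-3825 + 226288)*(246365 + 25904)) = √(141754 + (-3825 + 226288)*(246365 + 25904)) = √(141754 + 222463*272269) = √(141754 + 60569778547) = √60569920301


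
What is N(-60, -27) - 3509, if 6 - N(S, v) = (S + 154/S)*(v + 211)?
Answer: 120139/15 ≈ 8009.3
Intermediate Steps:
N(S, v) = 6 - (211 + v)*(S + 154/S) (N(S, v) = 6 - (S + 154/S)*(v + 211) = 6 - (S + 154/S)*(211 + v) = 6 - (211 + v)*(S + 154/S))
N(-60, -27) - 3509 = (6 - 32494/(-60) - 211*(-60) - 1*(-60)*(-27) - 154*(-27)/(-60)) - 3509 = (6 - 32494*(-1/60) + 12660 - 1620 - 154*(-27)*(-1/60)) - 3509 = (6 + 16247/30 + 12660 - 1620 - 693/10) - 3509 = 172774/15 - 3509 = 120139/15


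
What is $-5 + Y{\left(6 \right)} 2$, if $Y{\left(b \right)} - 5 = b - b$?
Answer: $5$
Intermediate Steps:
$Y{\left(b \right)} = 5$ ($Y{\left(b \right)} = 5 + \left(b - b\right) = 5 + 0 = 5$)
$-5 + Y{\left(6 \right)} 2 = -5 + 5 \cdot 2 = -5 + 10 = 5$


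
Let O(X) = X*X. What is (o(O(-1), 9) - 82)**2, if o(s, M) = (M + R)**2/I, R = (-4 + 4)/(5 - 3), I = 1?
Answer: 1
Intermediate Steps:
R = 0 (R = 0/2 = 0*(1/2) = 0)
O(X) = X**2
o(s, M) = M**2 (o(s, M) = (M + 0)**2/1 = M**2*1 = M**2)
(o(O(-1), 9) - 82)**2 = (9**2 - 82)**2 = (81 - 82)**2 = (-1)**2 = 1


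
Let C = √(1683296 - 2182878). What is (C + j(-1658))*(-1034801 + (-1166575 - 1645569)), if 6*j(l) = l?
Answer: 1063039135 - 3846945*I*√499582 ≈ 1.063e+9 - 2.7191e+9*I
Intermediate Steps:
j(l) = l/6
C = I*√499582 (C = √(-499582) = I*√499582 ≈ 706.81*I)
(C + j(-1658))*(-1034801 + (-1166575 - 1645569)) = (I*√499582 + (⅙)*(-1658))*(-1034801 + (-1166575 - 1645569)) = (I*√499582 - 829/3)*(-1034801 - 2812144) = (-829/3 + I*√499582)*(-3846945) = 1063039135 - 3846945*I*√499582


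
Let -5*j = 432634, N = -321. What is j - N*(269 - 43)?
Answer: -69904/5 ≈ -13981.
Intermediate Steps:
j = -432634/5 (j = -1/5*432634 = -432634/5 ≈ -86527.)
j - N*(269 - 43) = -432634/5 - (-321)*(269 - 43) = -432634/5 - (-321)*226 = -432634/5 - 1*(-72546) = -432634/5 + 72546 = -69904/5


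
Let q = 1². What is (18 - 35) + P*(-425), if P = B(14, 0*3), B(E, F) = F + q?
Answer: -442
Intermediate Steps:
q = 1
B(E, F) = 1 + F (B(E, F) = F + 1 = 1 + F)
P = 1 (P = 1 + 0*3 = 1 + 0 = 1)
(18 - 35) + P*(-425) = (18 - 35) + 1*(-425) = -17 - 425 = -442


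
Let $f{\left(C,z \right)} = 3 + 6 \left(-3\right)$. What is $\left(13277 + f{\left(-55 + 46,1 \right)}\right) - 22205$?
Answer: $-8943$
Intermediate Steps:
$f{\left(C,z \right)} = -15$ ($f{\left(C,z \right)} = 3 - 18 = -15$)
$\left(13277 + f{\left(-55 + 46,1 \right)}\right) - 22205 = \left(13277 - 15\right) - 22205 = 13262 - 22205 = -8943$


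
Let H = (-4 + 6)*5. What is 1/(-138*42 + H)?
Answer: -1/5786 ≈ -0.00017283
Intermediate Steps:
H = 10 (H = 2*5 = 10)
1/(-138*42 + H) = 1/(-138*42 + 10) = 1/(-5796 + 10) = 1/(-5786) = -1/5786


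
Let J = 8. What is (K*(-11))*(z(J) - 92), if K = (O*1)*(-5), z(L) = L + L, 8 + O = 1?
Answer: 29260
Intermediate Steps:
O = -7 (O = -8 + 1 = -7)
z(L) = 2*L
K = 35 (K = -7*1*(-5) = -7*(-5) = 35)
(K*(-11))*(z(J) - 92) = (35*(-11))*(2*8 - 92) = -385*(16 - 92) = -385*(-76) = 29260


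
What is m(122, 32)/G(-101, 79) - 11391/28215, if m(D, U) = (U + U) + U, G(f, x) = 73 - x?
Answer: -154277/9405 ≈ -16.404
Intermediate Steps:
m(D, U) = 3*U (m(D, U) = 2*U + U = 3*U)
m(122, 32)/G(-101, 79) - 11391/28215 = (3*32)/(73 - 1*79) - 11391/28215 = 96/(73 - 79) - 11391*1/28215 = 96/(-6) - 3797/9405 = 96*(-1/6) - 3797/9405 = -16 - 3797/9405 = -154277/9405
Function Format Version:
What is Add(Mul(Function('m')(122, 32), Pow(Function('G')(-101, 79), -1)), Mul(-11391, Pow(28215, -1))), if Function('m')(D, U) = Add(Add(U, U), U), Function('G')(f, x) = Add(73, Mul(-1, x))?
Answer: Rational(-154277, 9405) ≈ -16.404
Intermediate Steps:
Function('m')(D, U) = Mul(3, U) (Function('m')(D, U) = Add(Mul(2, U), U) = Mul(3, U))
Add(Mul(Function('m')(122, 32), Pow(Function('G')(-101, 79), -1)), Mul(-11391, Pow(28215, -1))) = Add(Mul(Mul(3, 32), Pow(Add(73, Mul(-1, 79)), -1)), Mul(-11391, Pow(28215, -1))) = Add(Mul(96, Pow(Add(73, -79), -1)), Mul(-11391, Rational(1, 28215))) = Add(Mul(96, Pow(-6, -1)), Rational(-3797, 9405)) = Add(Mul(96, Rational(-1, 6)), Rational(-3797, 9405)) = Add(-16, Rational(-3797, 9405)) = Rational(-154277, 9405)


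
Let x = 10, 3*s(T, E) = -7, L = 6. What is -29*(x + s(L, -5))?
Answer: -667/3 ≈ -222.33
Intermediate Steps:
s(T, E) = -7/3 (s(T, E) = (1/3)*(-7) = -7/3)
-29*(x + s(L, -5)) = -29*(10 - 7/3) = -29*23/3 = -667/3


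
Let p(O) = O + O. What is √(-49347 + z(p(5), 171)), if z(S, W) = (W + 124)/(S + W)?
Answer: 2*I*√404150918/181 ≈ 222.14*I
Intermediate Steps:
p(O) = 2*O
z(S, W) = (124 + W)/(S + W)
√(-49347 + z(p(5), 171)) = √(-49347 + (124 + 171)/(2*5 + 171)) = √(-49347 + 295/(10 + 171)) = √(-49347 + 295/181) = √(-8931512/181) = 2*I*√404150918/181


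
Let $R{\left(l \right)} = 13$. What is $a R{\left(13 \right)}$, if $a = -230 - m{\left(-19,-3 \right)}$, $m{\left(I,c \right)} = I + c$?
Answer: $-2704$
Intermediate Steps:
$a = -208$ ($a = -230 - \left(-19 - 3\right) = -230 - -22 = -230 + 22 = -208$)
$a R{\left(13 \right)} = \left(-208\right) 13 = -2704$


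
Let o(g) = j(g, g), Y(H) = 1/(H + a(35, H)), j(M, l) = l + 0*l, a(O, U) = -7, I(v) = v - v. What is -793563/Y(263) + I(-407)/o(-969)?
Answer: -203152128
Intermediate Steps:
I(v) = 0
j(M, l) = l (j(M, l) = l + 0 = l)
Y(H) = 1/(-7 + H) (Y(H) = 1/(H - 7) = 1/(-7 + H))
o(g) = g
-793563/Y(263) + I(-407)/o(-969) = -793563/(1/(-7 + 263)) + 0/(-969) = -793563/(1/256) + 0*(-1/969) = -793563/1/256 + 0 = -793563*256 + 0 = -203152128 + 0 = -203152128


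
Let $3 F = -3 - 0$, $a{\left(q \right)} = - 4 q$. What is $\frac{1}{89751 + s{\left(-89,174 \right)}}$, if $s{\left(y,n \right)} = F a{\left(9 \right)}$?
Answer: $\frac{1}{89787} \approx 1.1137 \cdot 10^{-5}$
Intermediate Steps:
$F = -1$ ($F = \frac{-3 - 0}{3} = \frac{-3 + 0}{3} = \frac{1}{3} \left(-3\right) = -1$)
$s{\left(y,n \right)} = 36$ ($s{\left(y,n \right)} = - \left(-4\right) 9 = \left(-1\right) \left(-36\right) = 36$)
$\frac{1}{89751 + s{\left(-89,174 \right)}} = \frac{1}{89751 + 36} = \frac{1}{89787}$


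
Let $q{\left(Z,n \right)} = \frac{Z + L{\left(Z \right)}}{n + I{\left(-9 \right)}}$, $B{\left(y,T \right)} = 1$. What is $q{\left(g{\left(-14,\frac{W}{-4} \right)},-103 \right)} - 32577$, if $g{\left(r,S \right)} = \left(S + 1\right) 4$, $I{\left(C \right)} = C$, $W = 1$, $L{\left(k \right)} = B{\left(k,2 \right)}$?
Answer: $- \frac{912157}{28} \approx -32577.0$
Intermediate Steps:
$L{\left(k \right)} = 1$
$g{\left(r,S \right)} = 4 + 4 S$ ($g{\left(r,S \right)} = \left(1 + S\right) 4 = 4 + 4 S$)
$q{\left(Z,n \right)} = \frac{1 + Z}{-9 + n}$ ($q{\left(Z,n \right)} = \frac{Z + 1}{n - 9} = \frac{1 + Z}{-9 + n}$)
$q{\left(g{\left(-14,\frac{W}{-4} \right)},-103 \right)} - 32577 = \frac{1 + \left(4 + 4 \cdot 1 \frac{1}{-4}\right)}{-9 - 103} - 32577 = \frac{1 + \left(4 + 4 \cdot 1 \left(- \frac{1}{4}\right)\right)}{-112} - 32577 = - \frac{1 + \left(4 + 4 \left(- \frac{1}{4}\right)\right)}{112} - 32577 = - \frac{1 + \left(4 - 1\right)}{112} - 32577 = - \frac{1 + 3}{112} - 32577 = \left(- \frac{1}{112}\right) 4 - 32577 = - \frac{1}{28} - 32577 = - \frac{912157}{28}$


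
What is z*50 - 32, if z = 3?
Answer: 118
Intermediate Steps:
z*50 - 32 = 3*50 - 32 = 150 - 32 = 118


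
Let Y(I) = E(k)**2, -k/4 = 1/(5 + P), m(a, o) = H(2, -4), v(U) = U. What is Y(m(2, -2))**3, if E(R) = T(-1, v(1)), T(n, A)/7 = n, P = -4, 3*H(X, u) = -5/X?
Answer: 117649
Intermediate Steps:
H(X, u) = -5/(3*X) (H(X, u) = (-5/X)/3 = -5/(3*X))
T(n, A) = 7*n
m(a, o) = -5/6 (m(a, o) = -5/3/2 = -5/3*1/2 = -5/6)
k = -4 (k = -4/(5 - 4) = -4/1 = -4*1 = -4)
E(R) = -7 (E(R) = 7*(-1) = -7)
Y(I) = 49 (Y(I) = (-7)**2 = 49)
Y(m(2, -2))**3 = 49**3 = 117649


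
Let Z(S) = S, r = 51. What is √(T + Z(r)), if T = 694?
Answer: √745 ≈ 27.295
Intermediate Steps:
√(T + Z(r)) = √(694 + 51) = √745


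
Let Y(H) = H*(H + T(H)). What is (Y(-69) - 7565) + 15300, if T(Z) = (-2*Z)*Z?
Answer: 669514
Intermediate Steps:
T(Z) = -2*Z²
Y(H) = H*(H - 2*H²)
(Y(-69) - 7565) + 15300 = ((-69)²*(1 - 2*(-69)) - 7565) + 15300 = (4761*(1 + 138) - 7565) + 15300 = (4761*139 - 7565) + 15300 = (661779 - 7565) + 15300 = 654214 + 15300 = 669514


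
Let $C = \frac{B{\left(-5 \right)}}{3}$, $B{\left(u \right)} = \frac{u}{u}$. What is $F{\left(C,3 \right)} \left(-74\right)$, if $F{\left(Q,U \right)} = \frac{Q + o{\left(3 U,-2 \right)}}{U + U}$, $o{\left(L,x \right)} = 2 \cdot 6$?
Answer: $- \frac{1369}{9} \approx -152.11$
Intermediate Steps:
$B{\left(u \right)} = 1$
$C = \frac{1}{3}$ ($C = 1 \cdot \frac{1}{3} = \frac{1}{3} \approx 0.33333$)
$o{\left(L,x \right)} = 12$
$F{\left(Q,U \right)} = \frac{12 + Q}{2 U}$ ($F{\left(Q,U \right)} = \frac{Q + 12}{U + U} = \frac{12 + Q}{2 U}$)
$F{\left(C,3 \right)} \left(-74\right) = \frac{12 + \frac{1}{3}}{2 \cdot 3} \left(-74\right) = \frac{1}{2} \cdot \frac{1}{3} \cdot \frac{37}{3} \left(-74\right) = \frac{37}{18} \left(-74\right) = - \frac{1369}{9}$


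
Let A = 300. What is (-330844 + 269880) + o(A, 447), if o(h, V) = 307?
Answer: -60657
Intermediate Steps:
(-330844 + 269880) + o(A, 447) = (-330844 + 269880) + 307 = -60964 + 307 = -60657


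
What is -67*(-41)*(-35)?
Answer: -96145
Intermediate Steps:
-67*(-41)*(-35) = 2747*(-35) = -96145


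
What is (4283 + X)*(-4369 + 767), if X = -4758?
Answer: 1710950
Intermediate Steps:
(4283 + X)*(-4369 + 767) = (4283 - 4758)*(-4369 + 767) = -475*(-3602) = 1710950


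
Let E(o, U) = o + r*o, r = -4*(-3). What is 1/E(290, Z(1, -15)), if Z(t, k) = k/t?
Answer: 1/3770 ≈ 0.00026525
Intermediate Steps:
r = 12
E(o, U) = 13*o (E(o, U) = o + 12*o = 13*o)
1/E(290, Z(1, -15)) = 1/(13*290) = 1/3770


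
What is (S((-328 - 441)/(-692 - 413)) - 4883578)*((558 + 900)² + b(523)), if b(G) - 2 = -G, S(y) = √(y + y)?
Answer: -10378789959454 + 2125243*√1699490/1105 ≈ -1.0379e+13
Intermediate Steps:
S(y) = √2*√y (S(y) = √(2*y) = √2*√y)
b(G) = 2 - G
(S((-328 - 441)/(-692 - 413)) - 4883578)*((558 + 900)² + b(523)) = (√2*√((-328 - 441)/(-692 - 413)) - 4883578)*((558 + 900)² + (2 - 1*523)) = (√2*√(-769/(-1105)) - 4883578)*(1458² + (2 - 523)) = (√2*√(-769*(-1/1105)) - 4883578)*(2125764 - 521) = (√2*√(769/1105) - 4883578)*2125243 = (√2*(√849745/1105) - 4883578)*2125243 = (√1699490/1105 - 4883578)*2125243 = (-4883578 + √1699490/1105)*2125243 = -10378789959454 + 2125243*√1699490/1105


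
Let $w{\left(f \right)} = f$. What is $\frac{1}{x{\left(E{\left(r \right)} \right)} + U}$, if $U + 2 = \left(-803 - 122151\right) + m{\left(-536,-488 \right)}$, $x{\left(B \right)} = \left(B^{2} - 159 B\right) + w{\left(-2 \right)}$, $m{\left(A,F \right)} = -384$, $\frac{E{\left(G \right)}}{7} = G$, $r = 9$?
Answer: $- \frac{1}{129390} \approx -7.7286 \cdot 10^{-6}$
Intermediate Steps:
$E{\left(G \right)} = 7 G$
$x{\left(B \right)} = -2 + B^{2} - 159 B$ ($x{\left(B \right)} = \left(B^{2} - 159 B\right) - 2 = -2 + B^{2} - 159 B$)
$U = -123340$ ($U = -2 - 123338 = -123340$)
$\frac{1}{x{\left(E{\left(r \right)} \right)} + U} = \frac{1}{\left(-2 + \left(7 \cdot 9\right)^{2} - 159 \cdot 7 \cdot 9\right) - 123340} = \frac{1}{\left(-2 + 63^{2} - 10017\right) - 123340} = \frac{1}{\left(-2 + 3969 - 10017\right) - 123340} = \frac{1}{-6050 - 123340} = \frac{1}{-129390} = - \frac{1}{129390}$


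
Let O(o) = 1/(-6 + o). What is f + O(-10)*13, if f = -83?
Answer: -1341/16 ≈ -83.813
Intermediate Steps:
f + O(-10)*13 = -83 + 13/(-6 - 10) = -83 + 13/(-16) = -83 - 1/16*13 = -83 - 13/16 = -1341/16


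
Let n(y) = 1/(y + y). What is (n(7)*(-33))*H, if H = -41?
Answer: 1353/14 ≈ 96.643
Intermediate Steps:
n(y) = 1/(2*y)
(n(7)*(-33))*H = (((½)/7)*(-33))*(-41) = (((½)*(⅐))*(-33))*(-41) = ((1/14)*(-33))*(-41) = -33/14*(-41) = 1353/14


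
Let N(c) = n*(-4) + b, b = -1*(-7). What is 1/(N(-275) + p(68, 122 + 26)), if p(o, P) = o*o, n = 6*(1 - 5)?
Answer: 1/4727 ≈ 0.00021155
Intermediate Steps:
b = 7
n = -24 (n = 6*(-4) = -24)
p(o, P) = o**2
N(c) = 103 (N(c) = -24*(-4) + 7 = 96 + 7 = 103)
1/(N(-275) + p(68, 122 + 26)) = 1/(103 + 68**2) = 1/(103 + 4624) = 1/4727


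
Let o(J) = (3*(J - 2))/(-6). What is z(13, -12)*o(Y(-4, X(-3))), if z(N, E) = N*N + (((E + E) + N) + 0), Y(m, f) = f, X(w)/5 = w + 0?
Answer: 1343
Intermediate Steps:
X(w) = 5*w (X(w) = 5*(w + 0) = 5*w)
o(J) = 1 - J/2 (o(J) = (3*(-2 + J))*(-⅙) = (-6 + 3*J)*(-⅙) = 1 - J/2)
z(N, E) = N + N² + 2*E (z(N, E) = N² + ((2*E + N) + 0) = N² + ((N + 2*E) + 0) = N² + (N + 2*E) = N + N² + 2*E)
z(13, -12)*o(Y(-4, X(-3))) = (13 + 13² + 2*(-12))*(1 - 5*(-3)/2) = (13 + 169 - 24)*(1 - ½*(-15)) = 158*(1 + 15/2) = 158*(17/2) = 1343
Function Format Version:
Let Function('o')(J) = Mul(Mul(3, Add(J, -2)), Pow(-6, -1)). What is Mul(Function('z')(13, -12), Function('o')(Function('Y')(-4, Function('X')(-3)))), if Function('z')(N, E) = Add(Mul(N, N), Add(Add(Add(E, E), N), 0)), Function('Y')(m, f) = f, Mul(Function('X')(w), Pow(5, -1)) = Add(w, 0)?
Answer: 1343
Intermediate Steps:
Function('X')(w) = Mul(5, w) (Function('X')(w) = Mul(5, Add(w, 0)) = Mul(5, w))
Function('o')(J) = Add(1, Mul(Rational(-1, 2), J)) (Function('o')(J) = Mul(Mul(3, Add(-2, J)), Rational(-1, 6)) = Mul(Add(-6, Mul(3, J)), Rational(-1, 6)) = Add(1, Mul(Rational(-1, 2), J)))
Function('z')(N, E) = Add(N, Pow(N, 2), Mul(2, E)) (Function('z')(N, E) = Add(Pow(N, 2), Add(Add(Mul(2, E), N), 0)) = Add(Pow(N, 2), Add(Add(N, Mul(2, E)), 0)) = Add(Pow(N, 2), Add(N, Mul(2, E))) = Add(N, Pow(N, 2), Mul(2, E)))
Mul(Function('z')(13, -12), Function('o')(Function('Y')(-4, Function('X')(-3)))) = Mul(Add(13, Pow(13, 2), Mul(2, -12)), Add(1, Mul(Rational(-1, 2), Mul(5, -3)))) = Mul(Add(13, 169, -24), Add(1, Mul(Rational(-1, 2), -15))) = Mul(158, Add(1, Rational(15, 2))) = Mul(158, Rational(17, 2)) = 1343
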